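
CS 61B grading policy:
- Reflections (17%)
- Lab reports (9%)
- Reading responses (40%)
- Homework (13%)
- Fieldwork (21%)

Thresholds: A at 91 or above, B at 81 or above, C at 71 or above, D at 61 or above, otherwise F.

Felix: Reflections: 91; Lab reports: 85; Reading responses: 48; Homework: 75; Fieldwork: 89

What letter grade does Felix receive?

D

Weighted total:
  Reflections 91 × 0.17 = 15.47
  Lab reports 85 × 0.09 = 7.65
  Reading responses 48 × 0.4 = 19.2
  Homework 75 × 0.13 = 9.75
  Fieldwork 89 × 0.21 = 18.69
Sum = 70.76
70.76 is ≥ 61 and < 71 → D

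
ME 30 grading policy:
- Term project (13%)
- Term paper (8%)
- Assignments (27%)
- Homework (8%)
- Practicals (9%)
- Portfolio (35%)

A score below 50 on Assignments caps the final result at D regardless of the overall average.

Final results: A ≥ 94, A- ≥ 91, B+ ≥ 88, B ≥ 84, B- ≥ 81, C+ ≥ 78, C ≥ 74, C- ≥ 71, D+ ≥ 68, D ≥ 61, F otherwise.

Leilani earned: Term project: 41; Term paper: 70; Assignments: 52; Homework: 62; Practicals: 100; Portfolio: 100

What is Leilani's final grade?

Assignments score 52 ≥ 50: minimum met.
Weighted total:
  Term project 41 × 0.13 = 5.33
  Term paper 70 × 0.08 = 5.6
  Assignments 52 × 0.27 = 14.04
  Homework 62 × 0.08 = 4.96
  Practicals 100 × 0.09 = 9
  Portfolio 100 × 0.35 = 35
Sum = 73.93
73.93 is ≥ 71 and < 74 → C-

C-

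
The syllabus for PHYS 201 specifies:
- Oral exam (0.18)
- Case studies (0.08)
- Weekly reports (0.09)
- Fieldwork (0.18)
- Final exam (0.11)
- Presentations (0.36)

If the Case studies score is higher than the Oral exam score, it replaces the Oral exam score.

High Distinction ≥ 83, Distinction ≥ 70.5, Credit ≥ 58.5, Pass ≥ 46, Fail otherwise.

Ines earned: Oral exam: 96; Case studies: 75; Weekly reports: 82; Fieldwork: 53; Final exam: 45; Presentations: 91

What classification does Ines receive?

Case studies (75) ≤ Oral exam (96), so Oral exam stays at 96.
Weighted total:
  Oral exam 96 × 0.18 = 17.28
  Case studies 75 × 0.08 = 6
  Weekly reports 82 × 0.09 = 7.38
  Fieldwork 53 × 0.18 = 9.54
  Final exam 45 × 0.11 = 4.95
  Presentations 91 × 0.36 = 32.76
Sum = 77.91
77.91 is ≥ 70.5 and < 83 → Distinction

Distinction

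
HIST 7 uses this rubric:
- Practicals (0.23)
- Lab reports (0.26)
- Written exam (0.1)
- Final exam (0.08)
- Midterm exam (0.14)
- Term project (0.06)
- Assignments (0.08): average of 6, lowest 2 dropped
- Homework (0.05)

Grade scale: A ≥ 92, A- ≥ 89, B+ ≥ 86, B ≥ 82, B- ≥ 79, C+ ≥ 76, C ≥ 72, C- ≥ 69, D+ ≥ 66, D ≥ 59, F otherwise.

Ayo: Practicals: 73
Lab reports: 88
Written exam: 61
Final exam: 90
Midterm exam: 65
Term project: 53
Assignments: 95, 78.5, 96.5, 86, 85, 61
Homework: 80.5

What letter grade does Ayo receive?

Assignments: drop 61, 78.5 → average of remaining 4 = 362.5/4 = 90.625
Weighted total:
  Practicals 73 × 0.23 = 16.79
  Lab reports 88 × 0.26 = 22.88
  Written exam 61 × 0.1 = 6.1
  Final exam 90 × 0.08 = 7.2
  Midterm exam 65 × 0.14 = 9.1
  Term project 53 × 0.06 = 3.18
  Assignments 90.625 × 0.08 = 7.25
  Homework 80.5 × 0.05 = 4.025
Sum = 76.525
76.525 is ≥ 76 and < 79 → C+

C+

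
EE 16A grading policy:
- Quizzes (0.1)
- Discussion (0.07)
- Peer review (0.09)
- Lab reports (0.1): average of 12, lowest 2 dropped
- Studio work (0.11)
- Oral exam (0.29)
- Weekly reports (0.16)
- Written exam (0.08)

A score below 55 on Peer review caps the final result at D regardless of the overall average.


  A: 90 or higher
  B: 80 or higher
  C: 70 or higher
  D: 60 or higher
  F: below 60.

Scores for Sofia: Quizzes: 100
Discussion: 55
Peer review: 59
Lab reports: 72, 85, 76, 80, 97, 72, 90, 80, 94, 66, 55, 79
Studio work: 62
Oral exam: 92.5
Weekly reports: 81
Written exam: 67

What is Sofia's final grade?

Lab reports: drop 55, 66 → average of remaining 10 = 825/10 = 82.5
Peer review score 59 ≥ 55: minimum met.
Weighted total:
  Quizzes 100 × 0.1 = 10
  Discussion 55 × 0.07 = 3.85
  Peer review 59 × 0.09 = 5.31
  Lab reports 82.5 × 0.1 = 8.25
  Studio work 62 × 0.11 = 6.82
  Oral exam 92.5 × 0.29 = 26.825
  Weekly reports 81 × 0.16 = 12.96
  Written exam 67 × 0.08 = 5.36
Sum = 79.375
79.375 is ≥ 70 and < 80 → C

C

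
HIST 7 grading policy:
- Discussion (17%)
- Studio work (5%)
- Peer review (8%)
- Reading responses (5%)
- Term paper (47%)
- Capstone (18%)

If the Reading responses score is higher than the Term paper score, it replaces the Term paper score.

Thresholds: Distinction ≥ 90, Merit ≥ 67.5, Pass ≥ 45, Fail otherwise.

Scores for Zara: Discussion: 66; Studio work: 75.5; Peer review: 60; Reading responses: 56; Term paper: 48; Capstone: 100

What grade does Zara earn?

Pass

Reading responses (56) > Term paper (48), so Term paper counts as 56.
Weighted total:
  Discussion 66 × 0.17 = 11.22
  Studio work 75.5 × 0.05 = 3.775
  Peer review 60 × 0.08 = 4.8
  Reading responses 56 × 0.05 = 2.8
  Term paper 56 × 0.47 = 26.32
  Capstone 100 × 0.18 = 18
Sum = 66.915
66.915 is ≥ 45 and < 67.5 → Pass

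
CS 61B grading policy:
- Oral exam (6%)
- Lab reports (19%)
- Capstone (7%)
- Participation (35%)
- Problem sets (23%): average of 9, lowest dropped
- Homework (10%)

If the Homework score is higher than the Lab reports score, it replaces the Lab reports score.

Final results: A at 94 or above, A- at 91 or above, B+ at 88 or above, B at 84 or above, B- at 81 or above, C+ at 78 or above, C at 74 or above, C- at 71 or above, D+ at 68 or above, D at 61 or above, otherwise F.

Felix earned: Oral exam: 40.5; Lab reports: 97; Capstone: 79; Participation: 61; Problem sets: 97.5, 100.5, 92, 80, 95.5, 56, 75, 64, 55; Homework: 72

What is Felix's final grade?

Problem sets: drop 55 → average of remaining 8 = 660.5/8 = 82.5625
Homework (72) ≤ Lab reports (97), so Lab reports stays at 97.
Weighted total:
  Oral exam 40.5 × 0.06 = 2.43
  Lab reports 97 × 0.19 = 18.43
  Capstone 79 × 0.07 = 5.53
  Participation 61 × 0.35 = 21.35
  Problem sets 82.5625 × 0.23 = 18.989375
  Homework 72 × 0.1 = 7.2
Sum = 73.929375
73.929375 is ≥ 71 and < 74 → C-

C-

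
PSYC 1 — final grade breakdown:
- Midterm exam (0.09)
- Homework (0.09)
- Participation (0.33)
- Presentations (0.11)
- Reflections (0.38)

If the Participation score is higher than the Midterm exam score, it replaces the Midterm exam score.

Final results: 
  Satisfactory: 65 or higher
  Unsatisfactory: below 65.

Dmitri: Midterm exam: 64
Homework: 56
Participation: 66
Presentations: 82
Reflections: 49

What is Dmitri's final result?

Participation (66) > Midterm exam (64), so Midterm exam counts as 66.
Weighted total:
  Midterm exam 66 × 0.09 = 5.94
  Homework 56 × 0.09 = 5.04
  Participation 66 × 0.33 = 21.78
  Presentations 82 × 0.11 = 9.02
  Reflections 49 × 0.38 = 18.62
Sum = 60.4
60.4 < 65 → Unsatisfactory

Unsatisfactory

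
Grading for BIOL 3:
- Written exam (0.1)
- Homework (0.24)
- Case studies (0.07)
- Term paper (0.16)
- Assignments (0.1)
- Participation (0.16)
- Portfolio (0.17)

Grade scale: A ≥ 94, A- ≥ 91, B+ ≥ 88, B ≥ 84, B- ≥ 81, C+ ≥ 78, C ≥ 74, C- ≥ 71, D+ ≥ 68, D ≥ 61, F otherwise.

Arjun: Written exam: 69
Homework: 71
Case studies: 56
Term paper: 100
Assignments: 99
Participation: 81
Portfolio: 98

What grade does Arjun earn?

Weighted total:
  Written exam 69 × 0.1 = 6.9
  Homework 71 × 0.24 = 17.04
  Case studies 56 × 0.07 = 3.92
  Term paper 100 × 0.16 = 16
  Assignments 99 × 0.1 = 9.9
  Participation 81 × 0.16 = 12.96
  Portfolio 98 × 0.17 = 16.66
Sum = 83.38
83.38 is ≥ 81 and < 84 → B-

B-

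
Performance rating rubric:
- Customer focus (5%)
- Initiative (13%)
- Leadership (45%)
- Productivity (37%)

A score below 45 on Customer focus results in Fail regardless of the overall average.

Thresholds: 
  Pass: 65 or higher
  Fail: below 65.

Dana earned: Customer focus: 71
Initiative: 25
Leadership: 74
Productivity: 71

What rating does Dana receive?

Customer focus score 71 ≥ 45: minimum met.
Weighted total:
  Customer focus 71 × 0.05 = 3.55
  Initiative 25 × 0.13 = 3.25
  Leadership 74 × 0.45 = 33.3
  Productivity 71 × 0.37 = 26.27
Sum = 66.37
66.37 ≥ 65 → Pass

Pass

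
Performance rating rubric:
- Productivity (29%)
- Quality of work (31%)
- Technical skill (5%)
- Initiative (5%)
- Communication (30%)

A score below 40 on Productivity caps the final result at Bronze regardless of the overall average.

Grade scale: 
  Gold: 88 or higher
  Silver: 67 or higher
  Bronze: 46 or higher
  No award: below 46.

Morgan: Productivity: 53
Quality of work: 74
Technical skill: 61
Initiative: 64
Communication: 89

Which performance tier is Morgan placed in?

Silver

Productivity score 53 ≥ 40: minimum met.
Weighted total:
  Productivity 53 × 0.29 = 15.37
  Quality of work 74 × 0.31 = 22.94
  Technical skill 61 × 0.05 = 3.05
  Initiative 64 × 0.05 = 3.2
  Communication 89 × 0.3 = 26.7
Sum = 71.26
71.26 is ≥ 67 and < 88 → Silver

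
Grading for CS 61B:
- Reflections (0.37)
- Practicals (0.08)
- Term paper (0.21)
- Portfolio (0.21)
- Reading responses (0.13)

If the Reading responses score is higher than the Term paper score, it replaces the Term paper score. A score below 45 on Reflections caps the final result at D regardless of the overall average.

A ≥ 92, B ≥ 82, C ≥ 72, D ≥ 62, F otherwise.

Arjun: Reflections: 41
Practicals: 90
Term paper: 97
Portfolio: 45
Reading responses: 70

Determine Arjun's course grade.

Reading responses (70) ≤ Term paper (97), so Term paper stays at 97.
Reflections score 41 < 45: minimum not met.
Weighted total:
  Reflections 41 × 0.37 = 15.17
  Practicals 90 × 0.08 = 7.2
  Term paper 97 × 0.21 = 20.37
  Portfolio 45 × 0.21 = 9.45
  Reading responses 70 × 0.13 = 9.1
Sum = 61.29
61.29 would be F; cap at D applies → F.

F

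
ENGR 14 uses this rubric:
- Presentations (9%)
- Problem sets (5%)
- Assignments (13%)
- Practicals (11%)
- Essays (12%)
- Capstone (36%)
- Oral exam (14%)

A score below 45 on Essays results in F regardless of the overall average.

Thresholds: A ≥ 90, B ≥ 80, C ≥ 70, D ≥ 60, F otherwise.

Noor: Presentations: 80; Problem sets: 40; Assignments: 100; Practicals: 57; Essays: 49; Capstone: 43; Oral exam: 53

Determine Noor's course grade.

F

Essays score 49 ≥ 45: minimum met.
Weighted total:
  Presentations 80 × 0.09 = 7.2
  Problem sets 40 × 0.05 = 2
  Assignments 100 × 0.13 = 13
  Practicals 57 × 0.11 = 6.27
  Essays 49 × 0.12 = 5.88
  Capstone 43 × 0.36 = 15.48
  Oral exam 53 × 0.14 = 7.42
Sum = 57.25
57.25 < 60 → F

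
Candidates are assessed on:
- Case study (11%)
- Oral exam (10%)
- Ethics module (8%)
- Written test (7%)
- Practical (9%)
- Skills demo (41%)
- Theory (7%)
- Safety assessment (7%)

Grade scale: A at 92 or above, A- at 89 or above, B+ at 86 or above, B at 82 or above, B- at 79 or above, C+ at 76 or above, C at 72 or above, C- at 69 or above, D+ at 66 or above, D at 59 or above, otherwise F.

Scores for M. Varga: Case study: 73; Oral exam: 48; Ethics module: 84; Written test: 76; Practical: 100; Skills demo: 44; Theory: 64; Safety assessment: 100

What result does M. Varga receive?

Weighted total:
  Case study 73 × 0.11 = 8.03
  Oral exam 48 × 0.1 = 4.8
  Ethics module 84 × 0.08 = 6.72
  Written test 76 × 0.07 = 5.32
  Practical 100 × 0.09 = 9
  Skills demo 44 × 0.41 = 18.04
  Theory 64 × 0.07 = 4.48
  Safety assessment 100 × 0.07 = 7
Sum = 63.39
63.39 is ≥ 59 and < 66 → D

D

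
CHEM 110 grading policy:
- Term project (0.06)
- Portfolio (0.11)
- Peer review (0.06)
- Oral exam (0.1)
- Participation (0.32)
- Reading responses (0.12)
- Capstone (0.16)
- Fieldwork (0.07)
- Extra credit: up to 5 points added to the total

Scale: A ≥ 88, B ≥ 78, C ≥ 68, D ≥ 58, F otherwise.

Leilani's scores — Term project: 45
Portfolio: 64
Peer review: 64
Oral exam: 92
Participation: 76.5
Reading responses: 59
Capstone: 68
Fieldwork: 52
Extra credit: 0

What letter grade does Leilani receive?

C

Weighted total:
  Term project 45 × 0.06 = 2.7
  Portfolio 64 × 0.11 = 7.04
  Peer review 64 × 0.06 = 3.84
  Oral exam 92 × 0.1 = 9.2
  Participation 76.5 × 0.32 = 24.48
  Reading responses 59 × 0.12 = 7.08
  Capstone 68 × 0.16 = 10.88
  Fieldwork 52 × 0.07 = 3.64
Sum = 68.86
Extra credit: 68.86 + 0 = 68.86
68.86 is ≥ 68 and < 78 → C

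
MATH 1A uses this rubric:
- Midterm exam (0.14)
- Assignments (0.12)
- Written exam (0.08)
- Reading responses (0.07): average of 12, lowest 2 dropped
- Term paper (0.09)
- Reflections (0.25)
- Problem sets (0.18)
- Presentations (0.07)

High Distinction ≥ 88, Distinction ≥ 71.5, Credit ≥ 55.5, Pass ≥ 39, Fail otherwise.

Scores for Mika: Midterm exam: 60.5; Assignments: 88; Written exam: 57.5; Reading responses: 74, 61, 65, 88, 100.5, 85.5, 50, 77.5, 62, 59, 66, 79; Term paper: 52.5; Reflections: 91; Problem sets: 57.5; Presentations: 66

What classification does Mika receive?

Credit

Reading responses: drop 50, 59 → average of remaining 10 = 758.5/10 = 75.85
Weighted total:
  Midterm exam 60.5 × 0.14 = 8.47
  Assignments 88 × 0.12 = 10.56
  Written exam 57.5 × 0.08 = 4.6
  Reading responses 75.85 × 0.07 = 5.3095
  Term paper 52.5 × 0.09 = 4.725
  Reflections 91 × 0.25 = 22.75
  Problem sets 57.5 × 0.18 = 10.35
  Presentations 66 × 0.07 = 4.62
Sum = 71.3845
71.3845 is ≥ 55.5 and < 71.5 → Credit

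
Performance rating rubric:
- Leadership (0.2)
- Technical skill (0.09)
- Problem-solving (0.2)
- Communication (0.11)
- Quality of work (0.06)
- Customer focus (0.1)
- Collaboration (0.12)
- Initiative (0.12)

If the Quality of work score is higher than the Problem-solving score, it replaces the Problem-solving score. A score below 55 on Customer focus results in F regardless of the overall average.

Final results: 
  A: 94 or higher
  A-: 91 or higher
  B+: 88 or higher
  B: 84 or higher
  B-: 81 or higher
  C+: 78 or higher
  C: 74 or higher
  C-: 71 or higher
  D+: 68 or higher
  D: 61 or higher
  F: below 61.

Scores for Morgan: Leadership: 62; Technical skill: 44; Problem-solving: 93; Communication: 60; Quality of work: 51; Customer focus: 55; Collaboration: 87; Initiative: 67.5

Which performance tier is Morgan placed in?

D+

Quality of work (51) ≤ Problem-solving (93), so Problem-solving stays at 93.
Customer focus score 55 ≥ 55: minimum met.
Weighted total:
  Leadership 62 × 0.2 = 12.4
  Technical skill 44 × 0.09 = 3.96
  Problem-solving 93 × 0.2 = 18.6
  Communication 60 × 0.11 = 6.6
  Quality of work 51 × 0.06 = 3.06
  Customer focus 55 × 0.1 = 5.5
  Collaboration 87 × 0.12 = 10.44
  Initiative 67.5 × 0.12 = 8.1
Sum = 68.66
68.66 is ≥ 68 and < 71 → D+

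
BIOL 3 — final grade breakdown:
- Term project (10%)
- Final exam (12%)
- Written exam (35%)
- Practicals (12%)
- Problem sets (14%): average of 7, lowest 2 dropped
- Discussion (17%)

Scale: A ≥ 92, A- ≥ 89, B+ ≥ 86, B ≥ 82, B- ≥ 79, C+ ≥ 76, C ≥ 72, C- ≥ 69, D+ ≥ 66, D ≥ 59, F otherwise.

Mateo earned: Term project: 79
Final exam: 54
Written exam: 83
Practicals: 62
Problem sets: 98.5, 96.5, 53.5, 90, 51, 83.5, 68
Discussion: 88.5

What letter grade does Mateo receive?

Problem sets: drop 51, 53.5 → average of remaining 5 = 436.5/5 = 87.3
Weighted total:
  Term project 79 × 0.1 = 7.9
  Final exam 54 × 0.12 = 6.48
  Written exam 83 × 0.35 = 29.05
  Practicals 62 × 0.12 = 7.44
  Problem sets 87.3 × 0.14 = 12.222
  Discussion 88.5 × 0.17 = 15.045
Sum = 78.137
78.137 is ≥ 76 and < 79 → C+

C+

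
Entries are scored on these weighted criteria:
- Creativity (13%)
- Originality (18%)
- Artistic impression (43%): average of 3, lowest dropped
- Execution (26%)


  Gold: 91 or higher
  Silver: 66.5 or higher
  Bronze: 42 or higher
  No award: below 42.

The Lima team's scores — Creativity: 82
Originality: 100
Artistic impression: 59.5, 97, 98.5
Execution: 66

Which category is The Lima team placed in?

Silver

Artistic impression: drop 59.5 → average of remaining 2 = 195.5/2 = 97.75
Weighted total:
  Creativity 82 × 0.13 = 10.66
  Originality 100 × 0.18 = 18
  Artistic impression 97.75 × 0.43 = 42.0325
  Execution 66 × 0.26 = 17.16
Sum = 87.8525
87.8525 is ≥ 66.5 and < 91 → Silver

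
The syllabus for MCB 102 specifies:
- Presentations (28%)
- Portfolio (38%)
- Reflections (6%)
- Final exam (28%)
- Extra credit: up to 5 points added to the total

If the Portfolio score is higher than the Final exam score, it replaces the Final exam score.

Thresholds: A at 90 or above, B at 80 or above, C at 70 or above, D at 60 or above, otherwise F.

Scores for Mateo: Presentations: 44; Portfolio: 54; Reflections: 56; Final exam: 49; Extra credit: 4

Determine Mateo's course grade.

F

Portfolio (54) > Final exam (49), so Final exam counts as 54.
Weighted total:
  Presentations 44 × 0.28 = 12.32
  Portfolio 54 × 0.38 = 20.52
  Reflections 56 × 0.06 = 3.36
  Final exam 54 × 0.28 = 15.12
Sum = 51.32
Extra credit: 51.32 + 4 = 55.32
55.32 < 60 → F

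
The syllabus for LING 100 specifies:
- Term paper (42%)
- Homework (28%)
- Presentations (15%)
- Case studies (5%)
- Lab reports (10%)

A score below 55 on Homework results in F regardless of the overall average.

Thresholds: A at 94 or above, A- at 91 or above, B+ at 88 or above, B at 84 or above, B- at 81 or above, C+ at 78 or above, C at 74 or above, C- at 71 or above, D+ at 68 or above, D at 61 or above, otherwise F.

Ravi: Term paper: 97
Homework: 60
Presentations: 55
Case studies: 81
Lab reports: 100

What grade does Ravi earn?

C+

Homework score 60 ≥ 55: minimum met.
Weighted total:
  Term paper 97 × 0.42 = 40.74
  Homework 60 × 0.28 = 16.8
  Presentations 55 × 0.15 = 8.25
  Case studies 81 × 0.05 = 4.05
  Lab reports 100 × 0.1 = 10
Sum = 79.84
79.84 is ≥ 78 and < 81 → C+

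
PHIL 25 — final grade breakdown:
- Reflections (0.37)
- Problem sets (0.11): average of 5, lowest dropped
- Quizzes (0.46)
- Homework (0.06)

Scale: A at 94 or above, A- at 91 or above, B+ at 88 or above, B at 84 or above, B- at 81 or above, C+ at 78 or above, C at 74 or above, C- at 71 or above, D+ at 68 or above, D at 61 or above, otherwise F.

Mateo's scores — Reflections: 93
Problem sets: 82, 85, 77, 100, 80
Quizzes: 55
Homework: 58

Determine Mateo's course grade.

C-

Problem sets: drop 77 → average of remaining 4 = 347/4 = 86.75
Weighted total:
  Reflections 93 × 0.37 = 34.41
  Problem sets 86.75 × 0.11 = 9.5425
  Quizzes 55 × 0.46 = 25.3
  Homework 58 × 0.06 = 3.48
Sum = 72.7325
72.7325 is ≥ 71 and < 74 → C-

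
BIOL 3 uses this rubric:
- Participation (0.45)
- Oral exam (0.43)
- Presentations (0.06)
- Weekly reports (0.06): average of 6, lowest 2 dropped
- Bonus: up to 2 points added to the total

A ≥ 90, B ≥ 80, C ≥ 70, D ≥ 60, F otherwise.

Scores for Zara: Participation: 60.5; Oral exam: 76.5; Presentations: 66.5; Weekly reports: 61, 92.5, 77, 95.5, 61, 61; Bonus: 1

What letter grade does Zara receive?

Weekly reports: drop 61, 61 → average of remaining 4 = 326/4 = 81.5
Weighted total:
  Participation 60.5 × 0.45 = 27.225
  Oral exam 76.5 × 0.43 = 32.895
  Presentations 66.5 × 0.06 = 3.99
  Weekly reports 81.5 × 0.06 = 4.89
Sum = 69
Bonus: 69 + 1 = 70
70 is ≥ 70 and < 80 → C

C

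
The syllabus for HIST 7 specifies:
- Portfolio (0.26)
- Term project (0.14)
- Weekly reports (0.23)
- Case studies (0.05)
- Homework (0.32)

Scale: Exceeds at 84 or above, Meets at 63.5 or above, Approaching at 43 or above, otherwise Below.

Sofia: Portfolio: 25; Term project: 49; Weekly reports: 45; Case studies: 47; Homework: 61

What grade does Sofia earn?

Approaching

Weighted total:
  Portfolio 25 × 0.26 = 6.5
  Term project 49 × 0.14 = 6.86
  Weekly reports 45 × 0.23 = 10.35
  Case studies 47 × 0.05 = 2.35
  Homework 61 × 0.32 = 19.52
Sum = 45.58
45.58 is ≥ 43 and < 63.5 → Approaching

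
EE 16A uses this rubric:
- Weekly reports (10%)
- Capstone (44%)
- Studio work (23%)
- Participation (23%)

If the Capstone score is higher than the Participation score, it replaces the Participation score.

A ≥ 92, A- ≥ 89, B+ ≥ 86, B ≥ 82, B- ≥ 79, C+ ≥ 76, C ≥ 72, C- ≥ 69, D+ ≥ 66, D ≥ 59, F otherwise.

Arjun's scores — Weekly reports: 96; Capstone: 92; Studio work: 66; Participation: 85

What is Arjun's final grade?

Capstone (92) > Participation (85), so Participation counts as 92.
Weighted total:
  Weekly reports 96 × 0.1 = 9.6
  Capstone 92 × 0.44 = 40.48
  Studio work 66 × 0.23 = 15.18
  Participation 92 × 0.23 = 21.16
Sum = 86.42
86.42 is ≥ 86 and < 89 → B+

B+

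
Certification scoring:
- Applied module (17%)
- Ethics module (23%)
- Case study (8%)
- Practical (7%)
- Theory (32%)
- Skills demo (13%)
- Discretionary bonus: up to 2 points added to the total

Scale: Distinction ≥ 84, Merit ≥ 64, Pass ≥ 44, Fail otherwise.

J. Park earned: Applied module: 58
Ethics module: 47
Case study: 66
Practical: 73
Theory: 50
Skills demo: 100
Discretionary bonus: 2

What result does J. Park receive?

Weighted total:
  Applied module 58 × 0.17 = 9.86
  Ethics module 47 × 0.23 = 10.81
  Case study 66 × 0.08 = 5.28
  Practical 73 × 0.07 = 5.11
  Theory 50 × 0.32 = 16
  Skills demo 100 × 0.13 = 13
Sum = 60.06
Discretionary bonus: 60.06 + 2 = 62.06
62.06 is ≥ 44 and < 64 → Pass

Pass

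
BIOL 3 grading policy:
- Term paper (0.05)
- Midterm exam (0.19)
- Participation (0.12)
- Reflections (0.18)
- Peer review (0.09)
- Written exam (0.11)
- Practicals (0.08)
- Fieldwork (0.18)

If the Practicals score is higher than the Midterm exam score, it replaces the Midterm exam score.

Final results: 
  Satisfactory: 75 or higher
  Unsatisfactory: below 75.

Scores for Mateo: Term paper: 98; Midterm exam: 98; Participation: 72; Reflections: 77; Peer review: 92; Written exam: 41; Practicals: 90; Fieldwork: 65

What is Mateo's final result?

Satisfactory

Practicals (90) ≤ Midterm exam (98), so Midterm exam stays at 98.
Weighted total:
  Term paper 98 × 0.05 = 4.9
  Midterm exam 98 × 0.19 = 18.62
  Participation 72 × 0.12 = 8.64
  Reflections 77 × 0.18 = 13.86
  Peer review 92 × 0.09 = 8.28
  Written exam 41 × 0.11 = 4.51
  Practicals 90 × 0.08 = 7.2
  Fieldwork 65 × 0.18 = 11.7
Sum = 77.71
77.71 ≥ 75 → Satisfactory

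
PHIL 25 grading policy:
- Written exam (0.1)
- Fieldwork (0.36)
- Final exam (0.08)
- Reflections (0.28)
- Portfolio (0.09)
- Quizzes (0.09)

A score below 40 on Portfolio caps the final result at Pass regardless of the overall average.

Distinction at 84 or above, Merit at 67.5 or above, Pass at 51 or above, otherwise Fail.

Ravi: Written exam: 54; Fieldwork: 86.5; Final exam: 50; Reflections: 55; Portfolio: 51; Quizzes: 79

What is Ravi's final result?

Portfolio score 51 ≥ 40: minimum met.
Weighted total:
  Written exam 54 × 0.1 = 5.4
  Fieldwork 86.5 × 0.36 = 31.14
  Final exam 50 × 0.08 = 4
  Reflections 55 × 0.28 = 15.4
  Portfolio 51 × 0.09 = 4.59
  Quizzes 79 × 0.09 = 7.11
Sum = 67.64
67.64 is ≥ 67.5 and < 84 → Merit

Merit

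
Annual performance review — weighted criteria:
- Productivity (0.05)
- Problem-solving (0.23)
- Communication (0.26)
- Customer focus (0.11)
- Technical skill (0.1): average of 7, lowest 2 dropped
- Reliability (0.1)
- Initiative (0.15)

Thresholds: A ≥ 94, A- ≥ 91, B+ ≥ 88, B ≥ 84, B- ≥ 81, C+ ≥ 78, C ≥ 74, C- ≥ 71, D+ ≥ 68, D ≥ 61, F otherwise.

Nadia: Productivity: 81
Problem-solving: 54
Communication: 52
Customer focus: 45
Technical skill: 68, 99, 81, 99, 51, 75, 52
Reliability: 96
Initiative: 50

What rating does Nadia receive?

Technical skill: drop 51, 52 → average of remaining 5 = 422/5 = 84.4
Weighted total:
  Productivity 81 × 0.05 = 4.05
  Problem-solving 54 × 0.23 = 12.42
  Communication 52 × 0.26 = 13.52
  Customer focus 45 × 0.11 = 4.95
  Technical skill 84.4 × 0.1 = 8.44
  Reliability 96 × 0.1 = 9.6
  Initiative 50 × 0.15 = 7.5
Sum = 60.48
60.48 < 61 → F

F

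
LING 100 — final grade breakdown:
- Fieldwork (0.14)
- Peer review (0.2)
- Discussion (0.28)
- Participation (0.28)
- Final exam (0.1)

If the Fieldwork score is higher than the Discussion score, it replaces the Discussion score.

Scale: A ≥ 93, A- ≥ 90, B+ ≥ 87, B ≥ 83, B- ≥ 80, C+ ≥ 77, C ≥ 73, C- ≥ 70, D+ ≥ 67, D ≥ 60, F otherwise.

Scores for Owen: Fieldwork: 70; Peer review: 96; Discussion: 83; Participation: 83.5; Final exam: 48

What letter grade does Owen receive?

Fieldwork (70) ≤ Discussion (83), so Discussion stays at 83.
Weighted total:
  Fieldwork 70 × 0.14 = 9.8
  Peer review 96 × 0.2 = 19.2
  Discussion 83 × 0.28 = 23.24
  Participation 83.5 × 0.28 = 23.38
  Final exam 48 × 0.1 = 4.8
Sum = 80.42
80.42 is ≥ 80 and < 83 → B-

B-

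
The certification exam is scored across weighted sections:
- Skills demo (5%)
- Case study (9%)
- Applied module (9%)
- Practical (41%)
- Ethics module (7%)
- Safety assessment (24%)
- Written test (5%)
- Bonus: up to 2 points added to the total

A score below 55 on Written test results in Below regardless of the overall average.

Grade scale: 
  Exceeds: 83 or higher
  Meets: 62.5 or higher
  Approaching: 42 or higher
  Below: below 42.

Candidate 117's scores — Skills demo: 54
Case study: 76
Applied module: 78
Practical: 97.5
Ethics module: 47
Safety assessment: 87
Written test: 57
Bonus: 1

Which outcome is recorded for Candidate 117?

Exceeds

Written test score 57 ≥ 55: minimum met.
Weighted total:
  Skills demo 54 × 0.05 = 2.7
  Case study 76 × 0.09 = 6.84
  Applied module 78 × 0.09 = 7.02
  Practical 97.5 × 0.41 = 39.975
  Ethics module 47 × 0.07 = 3.29
  Safety assessment 87 × 0.24 = 20.88
  Written test 57 × 0.05 = 2.85
Sum = 83.555
Bonus: 83.555 + 1 = 84.555
84.555 ≥ 83 → Exceeds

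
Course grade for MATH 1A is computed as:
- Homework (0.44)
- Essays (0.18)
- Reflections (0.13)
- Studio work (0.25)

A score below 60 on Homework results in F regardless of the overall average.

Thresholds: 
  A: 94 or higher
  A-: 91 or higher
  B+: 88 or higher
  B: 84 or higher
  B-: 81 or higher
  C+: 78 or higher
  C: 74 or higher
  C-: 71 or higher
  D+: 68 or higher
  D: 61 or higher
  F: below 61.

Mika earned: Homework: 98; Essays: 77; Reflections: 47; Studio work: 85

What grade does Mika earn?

B

Homework score 98 ≥ 60: minimum met.
Weighted total:
  Homework 98 × 0.44 = 43.12
  Essays 77 × 0.18 = 13.86
  Reflections 47 × 0.13 = 6.11
  Studio work 85 × 0.25 = 21.25
Sum = 84.34
84.34 is ≥ 84 and < 88 → B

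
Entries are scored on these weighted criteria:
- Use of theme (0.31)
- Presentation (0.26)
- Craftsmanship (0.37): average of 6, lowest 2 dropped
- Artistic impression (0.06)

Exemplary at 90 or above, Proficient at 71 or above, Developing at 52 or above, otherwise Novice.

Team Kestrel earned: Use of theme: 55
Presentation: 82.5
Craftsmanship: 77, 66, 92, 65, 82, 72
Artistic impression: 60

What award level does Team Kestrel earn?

Proficient

Craftsmanship: drop 65, 66 → average of remaining 4 = 323/4 = 80.75
Weighted total:
  Use of theme 55 × 0.31 = 17.05
  Presentation 82.5 × 0.26 = 21.45
  Craftsmanship 80.75 × 0.37 = 29.8775
  Artistic impression 60 × 0.06 = 3.6
Sum = 71.9775
71.9775 is ≥ 71 and < 90 → Proficient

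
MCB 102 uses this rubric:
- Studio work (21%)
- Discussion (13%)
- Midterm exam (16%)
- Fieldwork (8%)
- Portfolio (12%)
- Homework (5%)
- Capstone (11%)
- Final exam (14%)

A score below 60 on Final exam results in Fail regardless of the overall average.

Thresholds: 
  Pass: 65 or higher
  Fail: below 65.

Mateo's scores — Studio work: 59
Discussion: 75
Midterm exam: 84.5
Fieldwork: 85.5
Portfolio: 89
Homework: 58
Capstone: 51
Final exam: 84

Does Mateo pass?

Final exam score 84 ≥ 60: minimum met.
Weighted total:
  Studio work 59 × 0.21 = 12.39
  Discussion 75 × 0.13 = 9.75
  Midterm exam 84.5 × 0.16 = 13.52
  Fieldwork 85.5 × 0.08 = 6.84
  Portfolio 89 × 0.12 = 10.68
  Homework 58 × 0.05 = 2.9
  Capstone 51 × 0.11 = 5.61
  Final exam 84 × 0.14 = 11.76
Sum = 73.45
73.45 ≥ 65 → Pass

Pass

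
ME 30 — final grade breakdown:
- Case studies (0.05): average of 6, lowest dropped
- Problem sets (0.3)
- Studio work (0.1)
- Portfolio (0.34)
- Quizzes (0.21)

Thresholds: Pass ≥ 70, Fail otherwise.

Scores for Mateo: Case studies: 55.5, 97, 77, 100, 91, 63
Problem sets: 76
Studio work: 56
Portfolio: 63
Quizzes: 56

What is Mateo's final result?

Fail

Case studies: drop 55.5 → average of remaining 5 = 428/5 = 85.6
Weighted total:
  Case studies 85.6 × 0.05 = 4.28
  Problem sets 76 × 0.3 = 22.8
  Studio work 56 × 0.1 = 5.6
  Portfolio 63 × 0.34 = 21.42
  Quizzes 56 × 0.21 = 11.76
Sum = 65.86
65.86 < 70 → Fail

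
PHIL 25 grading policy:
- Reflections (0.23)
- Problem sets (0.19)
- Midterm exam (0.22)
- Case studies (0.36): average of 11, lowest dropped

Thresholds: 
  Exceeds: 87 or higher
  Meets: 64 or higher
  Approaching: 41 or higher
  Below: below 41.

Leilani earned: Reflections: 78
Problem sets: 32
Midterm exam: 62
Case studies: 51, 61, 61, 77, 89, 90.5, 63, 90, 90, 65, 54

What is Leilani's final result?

Case studies: drop 51 → average of remaining 10 = 740.5/10 = 74.05
Weighted total:
  Reflections 78 × 0.23 = 17.94
  Problem sets 32 × 0.19 = 6.08
  Midterm exam 62 × 0.22 = 13.64
  Case studies 74.05 × 0.36 = 26.658
Sum = 64.318
64.318 is ≥ 64 and < 87 → Meets

Meets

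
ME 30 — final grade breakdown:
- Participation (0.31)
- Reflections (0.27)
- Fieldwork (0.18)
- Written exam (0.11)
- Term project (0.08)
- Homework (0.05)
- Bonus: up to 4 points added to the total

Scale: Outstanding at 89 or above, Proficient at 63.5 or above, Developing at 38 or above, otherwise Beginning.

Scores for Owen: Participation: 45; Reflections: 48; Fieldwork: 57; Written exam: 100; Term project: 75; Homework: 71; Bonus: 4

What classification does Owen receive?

Developing

Weighted total:
  Participation 45 × 0.31 = 13.95
  Reflections 48 × 0.27 = 12.96
  Fieldwork 57 × 0.18 = 10.26
  Written exam 100 × 0.11 = 11
  Term project 75 × 0.08 = 6
  Homework 71 × 0.05 = 3.55
Sum = 57.72
Bonus: 57.72 + 4 = 61.72
61.72 is ≥ 38 and < 63.5 → Developing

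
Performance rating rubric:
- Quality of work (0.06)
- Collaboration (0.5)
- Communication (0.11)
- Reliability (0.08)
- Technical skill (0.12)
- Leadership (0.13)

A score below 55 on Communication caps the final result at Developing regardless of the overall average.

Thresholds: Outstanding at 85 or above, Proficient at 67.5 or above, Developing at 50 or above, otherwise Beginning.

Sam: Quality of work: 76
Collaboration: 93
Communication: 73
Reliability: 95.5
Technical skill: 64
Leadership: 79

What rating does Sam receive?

Proficient

Communication score 73 ≥ 55: minimum met.
Weighted total:
  Quality of work 76 × 0.06 = 4.56
  Collaboration 93 × 0.5 = 46.5
  Communication 73 × 0.11 = 8.03
  Reliability 95.5 × 0.08 = 7.64
  Technical skill 64 × 0.12 = 7.68
  Leadership 79 × 0.13 = 10.27
Sum = 84.68
84.68 is ≥ 67.5 and < 85 → Proficient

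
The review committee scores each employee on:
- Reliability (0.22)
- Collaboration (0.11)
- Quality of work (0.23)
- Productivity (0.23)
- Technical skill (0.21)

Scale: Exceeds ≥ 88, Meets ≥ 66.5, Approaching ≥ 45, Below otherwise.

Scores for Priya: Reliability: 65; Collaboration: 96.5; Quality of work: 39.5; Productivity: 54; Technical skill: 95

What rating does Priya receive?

Approaching

Weighted total:
  Reliability 65 × 0.22 = 14.3
  Collaboration 96.5 × 0.11 = 10.615
  Quality of work 39.5 × 0.23 = 9.085
  Productivity 54 × 0.23 = 12.42
  Technical skill 95 × 0.21 = 19.95
Sum = 66.37
66.37 is ≥ 45 and < 66.5 → Approaching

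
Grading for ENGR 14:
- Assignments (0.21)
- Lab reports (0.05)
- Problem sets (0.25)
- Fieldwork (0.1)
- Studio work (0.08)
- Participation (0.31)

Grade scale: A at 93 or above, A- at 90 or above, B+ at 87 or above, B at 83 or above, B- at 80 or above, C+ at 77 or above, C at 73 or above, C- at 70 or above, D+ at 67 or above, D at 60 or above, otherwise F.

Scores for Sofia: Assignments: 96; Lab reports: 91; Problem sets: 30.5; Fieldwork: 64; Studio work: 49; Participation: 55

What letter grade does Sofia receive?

Weighted total:
  Assignments 96 × 0.21 = 20.16
  Lab reports 91 × 0.05 = 4.55
  Problem sets 30.5 × 0.25 = 7.625
  Fieldwork 64 × 0.1 = 6.4
  Studio work 49 × 0.08 = 3.92
  Participation 55 × 0.31 = 17.05
Sum = 59.705
59.705 < 60 → F

F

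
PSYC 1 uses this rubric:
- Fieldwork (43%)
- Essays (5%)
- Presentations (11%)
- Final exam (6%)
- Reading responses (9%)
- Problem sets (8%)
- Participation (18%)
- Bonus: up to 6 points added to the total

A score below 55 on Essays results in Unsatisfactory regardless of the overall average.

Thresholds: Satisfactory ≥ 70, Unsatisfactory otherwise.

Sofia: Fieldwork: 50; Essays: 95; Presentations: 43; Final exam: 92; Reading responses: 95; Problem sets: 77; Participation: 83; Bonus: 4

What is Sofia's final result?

Satisfactory

Essays score 95 ≥ 55: minimum met.
Weighted total:
  Fieldwork 50 × 0.43 = 21.5
  Essays 95 × 0.05 = 4.75
  Presentations 43 × 0.11 = 4.73
  Final exam 92 × 0.06 = 5.52
  Reading responses 95 × 0.09 = 8.55
  Problem sets 77 × 0.08 = 6.16
  Participation 83 × 0.18 = 14.94
Sum = 66.15
Bonus: 66.15 + 4 = 70.15
70.15 ≥ 70 → Satisfactory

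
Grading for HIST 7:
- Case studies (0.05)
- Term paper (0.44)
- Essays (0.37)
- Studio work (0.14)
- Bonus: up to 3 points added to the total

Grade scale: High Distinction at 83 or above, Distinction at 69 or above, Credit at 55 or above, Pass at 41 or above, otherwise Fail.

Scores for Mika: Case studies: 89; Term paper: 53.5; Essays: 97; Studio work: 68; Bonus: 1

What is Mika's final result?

Distinction

Weighted total:
  Case studies 89 × 0.05 = 4.45
  Term paper 53.5 × 0.44 = 23.54
  Essays 97 × 0.37 = 35.89
  Studio work 68 × 0.14 = 9.52
Sum = 73.4
Bonus: 73.4 + 1 = 74.4
74.4 is ≥ 69 and < 83 → Distinction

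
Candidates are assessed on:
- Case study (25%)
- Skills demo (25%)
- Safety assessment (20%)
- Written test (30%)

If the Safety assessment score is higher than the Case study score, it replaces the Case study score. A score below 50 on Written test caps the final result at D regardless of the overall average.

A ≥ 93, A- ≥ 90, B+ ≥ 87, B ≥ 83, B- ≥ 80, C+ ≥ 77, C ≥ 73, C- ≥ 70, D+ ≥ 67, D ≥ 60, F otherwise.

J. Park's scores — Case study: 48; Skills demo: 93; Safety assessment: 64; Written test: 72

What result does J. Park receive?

Safety assessment (64) > Case study (48), so Case study counts as 64.
Written test score 72 ≥ 50: minimum met.
Weighted total:
  Case study 64 × 0.25 = 16
  Skills demo 93 × 0.25 = 23.25
  Safety assessment 64 × 0.2 = 12.8
  Written test 72 × 0.3 = 21.6
Sum = 73.65
73.65 is ≥ 73 and < 77 → C

C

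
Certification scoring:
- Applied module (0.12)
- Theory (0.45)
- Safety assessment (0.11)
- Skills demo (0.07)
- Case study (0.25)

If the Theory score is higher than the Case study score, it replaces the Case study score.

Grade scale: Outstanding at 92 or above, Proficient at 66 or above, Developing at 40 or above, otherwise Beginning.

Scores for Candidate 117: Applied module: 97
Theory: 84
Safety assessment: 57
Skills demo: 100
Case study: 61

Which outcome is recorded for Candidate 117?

Theory (84) > Case study (61), so Case study counts as 84.
Weighted total:
  Applied module 97 × 0.12 = 11.64
  Theory 84 × 0.45 = 37.8
  Safety assessment 57 × 0.11 = 6.27
  Skills demo 100 × 0.07 = 7
  Case study 84 × 0.25 = 21
Sum = 83.71
83.71 is ≥ 66 and < 92 → Proficient

Proficient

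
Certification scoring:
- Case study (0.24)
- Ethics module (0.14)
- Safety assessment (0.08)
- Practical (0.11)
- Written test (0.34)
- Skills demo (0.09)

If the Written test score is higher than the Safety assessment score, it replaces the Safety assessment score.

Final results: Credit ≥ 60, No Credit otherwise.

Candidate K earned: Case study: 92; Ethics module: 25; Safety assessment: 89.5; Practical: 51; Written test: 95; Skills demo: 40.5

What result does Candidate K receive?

Written test (95) > Safety assessment (89.5), so Safety assessment counts as 95.
Weighted total:
  Case study 92 × 0.24 = 22.08
  Ethics module 25 × 0.14 = 3.5
  Safety assessment 95 × 0.08 = 7.6
  Practical 51 × 0.11 = 5.61
  Written test 95 × 0.34 = 32.3
  Skills demo 40.5 × 0.09 = 3.645
Sum = 74.735
74.735 ≥ 60 → Credit

Credit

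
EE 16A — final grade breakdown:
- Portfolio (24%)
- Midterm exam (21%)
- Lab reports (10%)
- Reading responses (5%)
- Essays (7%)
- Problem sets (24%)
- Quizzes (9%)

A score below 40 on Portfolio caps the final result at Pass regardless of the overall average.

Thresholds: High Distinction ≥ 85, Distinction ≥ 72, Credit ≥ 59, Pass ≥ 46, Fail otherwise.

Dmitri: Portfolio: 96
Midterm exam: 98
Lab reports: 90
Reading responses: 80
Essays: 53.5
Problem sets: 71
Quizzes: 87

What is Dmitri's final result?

High Distinction

Portfolio score 96 ≥ 40: minimum met.
Weighted total:
  Portfolio 96 × 0.24 = 23.04
  Midterm exam 98 × 0.21 = 20.58
  Lab reports 90 × 0.1 = 9
  Reading responses 80 × 0.05 = 4
  Essays 53.5 × 0.07 = 3.745
  Problem sets 71 × 0.24 = 17.04
  Quizzes 87 × 0.09 = 7.83
Sum = 85.235
85.235 ≥ 85 → High Distinction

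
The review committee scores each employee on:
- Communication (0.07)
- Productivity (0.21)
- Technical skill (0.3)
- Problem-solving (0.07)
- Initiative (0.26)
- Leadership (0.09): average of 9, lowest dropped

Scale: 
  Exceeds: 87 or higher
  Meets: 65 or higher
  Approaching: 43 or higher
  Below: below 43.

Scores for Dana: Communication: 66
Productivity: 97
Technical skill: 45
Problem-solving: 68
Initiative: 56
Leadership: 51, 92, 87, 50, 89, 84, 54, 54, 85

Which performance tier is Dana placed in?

Leadership: drop 50 → average of remaining 8 = 596/8 = 74.5
Weighted total:
  Communication 66 × 0.07 = 4.62
  Productivity 97 × 0.21 = 20.37
  Technical skill 45 × 0.3 = 13.5
  Problem-solving 68 × 0.07 = 4.76
  Initiative 56 × 0.26 = 14.56
  Leadership 74.5 × 0.09 = 6.705
Sum = 64.515
64.515 is ≥ 43 and < 65 → Approaching

Approaching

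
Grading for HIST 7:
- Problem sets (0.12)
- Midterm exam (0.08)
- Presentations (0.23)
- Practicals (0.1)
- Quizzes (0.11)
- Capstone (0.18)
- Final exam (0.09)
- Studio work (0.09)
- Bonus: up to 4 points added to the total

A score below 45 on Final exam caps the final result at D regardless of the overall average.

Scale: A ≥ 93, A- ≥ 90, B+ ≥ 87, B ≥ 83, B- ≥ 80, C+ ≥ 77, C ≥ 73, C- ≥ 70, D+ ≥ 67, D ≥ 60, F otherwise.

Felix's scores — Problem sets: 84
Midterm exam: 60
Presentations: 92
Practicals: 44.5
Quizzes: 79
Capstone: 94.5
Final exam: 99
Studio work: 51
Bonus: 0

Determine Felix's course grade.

C+

Final exam score 99 ≥ 45: minimum met.
Weighted total:
  Problem sets 84 × 0.12 = 10.08
  Midterm exam 60 × 0.08 = 4.8
  Presentations 92 × 0.23 = 21.16
  Practicals 44.5 × 0.1 = 4.45
  Quizzes 79 × 0.11 = 8.69
  Capstone 94.5 × 0.18 = 17.01
  Final exam 99 × 0.09 = 8.91
  Studio work 51 × 0.09 = 4.59
Sum = 79.69
Bonus: 79.69 + 0 = 79.69
79.69 is ≥ 77 and < 80 → C+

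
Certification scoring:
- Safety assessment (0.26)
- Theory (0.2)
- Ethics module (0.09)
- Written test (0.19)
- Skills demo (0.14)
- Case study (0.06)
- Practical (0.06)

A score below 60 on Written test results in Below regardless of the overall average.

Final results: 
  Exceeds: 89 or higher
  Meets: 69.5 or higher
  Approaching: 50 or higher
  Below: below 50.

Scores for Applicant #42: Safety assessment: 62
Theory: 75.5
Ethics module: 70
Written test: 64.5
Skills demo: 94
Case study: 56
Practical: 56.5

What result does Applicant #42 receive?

Written test score 64.5 ≥ 60: minimum met.
Weighted total:
  Safety assessment 62 × 0.26 = 16.12
  Theory 75.5 × 0.2 = 15.1
  Ethics module 70 × 0.09 = 6.3
  Written test 64.5 × 0.19 = 12.255
  Skills demo 94 × 0.14 = 13.16
  Case study 56 × 0.06 = 3.36
  Practical 56.5 × 0.06 = 3.39
Sum = 69.685
69.685 is ≥ 69.5 and < 89 → Meets

Meets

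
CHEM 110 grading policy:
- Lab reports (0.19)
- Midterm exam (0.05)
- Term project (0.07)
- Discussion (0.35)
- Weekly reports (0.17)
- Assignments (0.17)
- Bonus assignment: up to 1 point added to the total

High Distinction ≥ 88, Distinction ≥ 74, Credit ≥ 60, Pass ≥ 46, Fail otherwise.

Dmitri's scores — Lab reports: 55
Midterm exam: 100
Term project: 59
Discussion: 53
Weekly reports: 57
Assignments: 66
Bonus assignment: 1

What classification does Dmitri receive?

Credit

Weighted total:
  Lab reports 55 × 0.19 = 10.45
  Midterm exam 100 × 0.05 = 5
  Term project 59 × 0.07 = 4.13
  Discussion 53 × 0.35 = 18.55
  Weekly reports 57 × 0.17 = 9.69
  Assignments 66 × 0.17 = 11.22
Sum = 59.04
Bonus assignment: 59.04 + 1 = 60.04
60.04 is ≥ 60 and < 74 → Credit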